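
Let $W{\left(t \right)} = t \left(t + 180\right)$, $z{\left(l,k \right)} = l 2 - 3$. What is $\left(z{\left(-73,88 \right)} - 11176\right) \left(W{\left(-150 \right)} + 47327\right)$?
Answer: $-485015775$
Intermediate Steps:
$z{\left(l,k \right)} = -3 + 2 l$ ($z{\left(l,k \right)} = 2 l - 3 = -3 + 2 l$)
$W{\left(t \right)} = t \left(180 + t\right)$
$\left(z{\left(-73,88 \right)} - 11176\right) \left(W{\left(-150 \right)} + 47327\right) = \left(\left(-3 + 2 \left(-73\right)\right) - 11176\right) \left(- 150 \left(180 - 150\right) + 47327\right) = \left(\left(-3 - 146\right) - 11176\right) \left(\left(-150\right) 30 + 47327\right) = \left(-149 - 11176\right) \left(-4500 + 47327\right) = \left(-11325\right) 42827 = -485015775$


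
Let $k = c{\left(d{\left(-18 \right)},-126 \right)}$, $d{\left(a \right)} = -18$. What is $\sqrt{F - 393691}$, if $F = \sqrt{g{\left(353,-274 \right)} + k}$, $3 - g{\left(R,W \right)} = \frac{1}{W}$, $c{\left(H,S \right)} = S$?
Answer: $\frac{\sqrt{-29556745516 + 274 i \sqrt{9234074}}}{274} \approx 0.0088377 + 627.45 i$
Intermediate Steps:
$g{\left(R,W \right)} = 3 - \frac{1}{W}$
$k = -126$
$F = \frac{i \sqrt{9234074}}{274}$ ($F = \sqrt{\left(3 - \frac{1}{-274}\right) - 126} = \sqrt{\left(3 - - \frac{1}{274}\right) - 126} = \sqrt{\left(3 + \frac{1}{274}\right) - 126} = \sqrt{\frac{823}{274} - 126} = \sqrt{- \frac{33701}{274}} = \frac{i \sqrt{9234074}}{274} \approx 11.09 i$)
$\sqrt{F - 393691} = \sqrt{\frac{i \sqrt{9234074}}{274} - 393691} = \sqrt{-393691 + \frac{i \sqrt{9234074}}{274}}$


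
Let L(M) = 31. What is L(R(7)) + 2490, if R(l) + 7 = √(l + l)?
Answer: 2521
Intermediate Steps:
R(l) = -7 + √2*√l (R(l) = -7 + √(l + l) = -7 + √(2*l) = -7 + √2*√l)
L(R(7)) + 2490 = 31 + 2490 = 2521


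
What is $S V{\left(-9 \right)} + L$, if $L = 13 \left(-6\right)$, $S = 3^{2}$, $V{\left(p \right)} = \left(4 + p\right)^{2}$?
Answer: $147$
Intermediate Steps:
$S = 9$
$L = -78$
$S V{\left(-9 \right)} + L = 9 \left(4 - 9\right)^{2} - 78 = 9 \left(-5\right)^{2} - 78 = 9 \cdot 25 - 78 = 225 - 78 = 147$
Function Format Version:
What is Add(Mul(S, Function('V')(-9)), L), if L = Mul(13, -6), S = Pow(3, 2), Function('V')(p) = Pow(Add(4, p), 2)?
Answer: 147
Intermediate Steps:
S = 9
L = -78
Add(Mul(S, Function('V')(-9)), L) = Add(Mul(9, Pow(Add(4, -9), 2)), -78) = Add(Mul(9, Pow(-5, 2)), -78) = Add(Mul(9, 25), -78) = Add(225, -78) = 147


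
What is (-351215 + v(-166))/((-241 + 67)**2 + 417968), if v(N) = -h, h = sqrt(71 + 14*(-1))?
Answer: -351215/448244 - sqrt(57)/448244 ≈ -0.78355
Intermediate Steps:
h = sqrt(57) (h = sqrt(71 - 14) = sqrt(57) ≈ 7.5498)
v(N) = -sqrt(57)
(-351215 + v(-166))/((-241 + 67)**2 + 417968) = (-351215 - sqrt(57))/((-241 + 67)**2 + 417968) = (-351215 - sqrt(57))/((-174)**2 + 417968) = (-351215 - sqrt(57))/(30276 + 417968) = (-351215 - sqrt(57))/448244 = (-351215 - sqrt(57))*(1/448244) = -351215/448244 - sqrt(57)/448244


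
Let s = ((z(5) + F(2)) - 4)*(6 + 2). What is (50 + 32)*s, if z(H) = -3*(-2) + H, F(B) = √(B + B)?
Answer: 5904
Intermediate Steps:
F(B) = √2*√B (F(B) = √(2*B) = √2*√B)
z(H) = 6 + H
s = 72 (s = (((6 + 5) + √2*√2) - 4)*(6 + 2) = ((11 + 2) - 4)*8 = (13 - 4)*8 = 9*8 = 72)
(50 + 32)*s = (50 + 32)*72 = 82*72 = 5904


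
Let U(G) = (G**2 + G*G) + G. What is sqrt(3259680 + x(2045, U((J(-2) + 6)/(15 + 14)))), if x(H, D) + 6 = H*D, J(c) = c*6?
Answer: 2*sqrt(685294311)/29 ≈ 1805.4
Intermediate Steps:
J(c) = 6*c
U(G) = G + 2*G**2 (U(G) = (G**2 + G**2) + G = 2*G**2 + G = G + 2*G**2)
x(H, D) = -6 + D*H (x(H, D) = -6 + H*D = -6 + D*H)
sqrt(3259680 + x(2045, U((J(-2) + 6)/(15 + 14)))) = sqrt(3259680 + (-6 + (((6*(-2) + 6)/(15 + 14))*(1 + 2*((6*(-2) + 6)/(15 + 14))))*2045)) = sqrt(3259680 + (-6 + (((-12 + 6)/29)*(1 + 2*((-12 + 6)/29)))*2045)) = sqrt(3259680 + (-6 + ((-6*1/29)*(1 + 2*(-6*1/29)))*2045)) = sqrt(3259680 + (-6 - 6*(1 + 2*(-6/29))/29*2045)) = sqrt(3259680 + (-6 - 6*(1 - 12/29)/29*2045)) = sqrt(3259680 + (-6 - 6/29*17/29*2045)) = sqrt(3259680 + (-6 - 102/841*2045)) = sqrt(3259680 + (-6 - 208590/841)) = sqrt(3259680 - 213636/841) = sqrt(2741177244/841) = 2*sqrt(685294311)/29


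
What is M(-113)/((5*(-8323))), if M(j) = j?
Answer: 113/41615 ≈ 0.0027154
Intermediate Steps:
M(-113)/((5*(-8323))) = -113/(5*(-8323)) = -113/(-41615) = -113*(-1/41615) = 113/41615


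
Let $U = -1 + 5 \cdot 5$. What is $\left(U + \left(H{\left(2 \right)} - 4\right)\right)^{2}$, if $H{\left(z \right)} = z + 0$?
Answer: $484$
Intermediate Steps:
$H{\left(z \right)} = z$
$U = 24$ ($U = -1 + 25 = 24$)
$\left(U + \left(H{\left(2 \right)} - 4\right)\right)^{2} = \left(24 + \left(2 - 4\right)\right)^{2} = \left(24 - 2\right)^{2} = 22^{2} = 484$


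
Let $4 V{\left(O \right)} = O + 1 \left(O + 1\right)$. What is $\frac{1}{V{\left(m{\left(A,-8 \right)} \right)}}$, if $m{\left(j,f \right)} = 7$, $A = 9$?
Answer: $\frac{4}{15} \approx 0.26667$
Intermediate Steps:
$V{\left(O \right)} = \frac{1}{4} + \frac{O}{2}$ ($V{\left(O \right)} = \frac{O + 1 \left(O + 1\right)}{4} = \frac{O + 1 \left(1 + O\right)}{4} = \frac{O + \left(1 + O\right)}{4} = \frac{1 + 2 O}{4} = \frac{1}{4} + \frac{O}{2}$)
$\frac{1}{V{\left(m{\left(A,-8 \right)} \right)}} = \frac{1}{\frac{1}{4} + \frac{1}{2} \cdot 7} = \frac{1}{\frac{1}{4} + \frac{7}{2}} = \frac{1}{\frac{15}{4}} = \frac{4}{15}$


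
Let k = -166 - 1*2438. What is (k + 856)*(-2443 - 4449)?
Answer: 12047216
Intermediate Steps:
k = -2604 (k = -166 - 2438 = -2604)
(k + 856)*(-2443 - 4449) = (-2604 + 856)*(-2443 - 4449) = -1748*(-6892) = 12047216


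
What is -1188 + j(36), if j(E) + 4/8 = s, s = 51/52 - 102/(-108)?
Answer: -555317/468 ≈ -1186.6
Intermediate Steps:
s = 901/468 (s = 51*(1/52) - 102*(-1/108) = 51/52 + 17/18 = 901/468 ≈ 1.9252)
j(E) = 667/468 (j(E) = -½ + 901/468 = 667/468)
-1188 + j(36) = -1188 + 667/468 = -555317/468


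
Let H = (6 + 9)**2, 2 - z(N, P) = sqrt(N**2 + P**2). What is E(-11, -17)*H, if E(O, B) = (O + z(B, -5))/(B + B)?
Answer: 2025/34 + 225*sqrt(314)/34 ≈ 176.82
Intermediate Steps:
z(N, P) = 2 - sqrt(N**2 + P**2)
E(O, B) = (2 + O - sqrt(25 + B**2))/(2*B) (E(O, B) = (O + (2 - sqrt(B**2 + (-5)**2)))/(B + B) = (O + (2 - sqrt(B**2 + 25)))/((2*B)) = (O + (2 - sqrt(25 + B**2)))*(1/(2*B)) = (2 + O - sqrt(25 + B**2))*(1/(2*B)) = (2 + O - sqrt(25 + B**2))/(2*B))
H = 225 (H = 15**2 = 225)
E(-11, -17)*H = ((1/2)*(2 - 11 - sqrt(25 + (-17)**2))/(-17))*225 = ((1/2)*(-1/17)*(2 - 11 - sqrt(25 + 289)))*225 = ((1/2)*(-1/17)*(2 - 11 - sqrt(314)))*225 = ((1/2)*(-1/17)*(-9 - sqrt(314)))*225 = (9/34 + sqrt(314)/34)*225 = 2025/34 + 225*sqrt(314)/34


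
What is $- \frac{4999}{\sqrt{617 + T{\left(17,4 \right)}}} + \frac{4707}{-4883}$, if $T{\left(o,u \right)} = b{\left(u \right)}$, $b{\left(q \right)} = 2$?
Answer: $- \frac{4707}{4883} - \frac{4999 \sqrt{619}}{619} \approx -201.89$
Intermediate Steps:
$T{\left(o,u \right)} = 2$
$- \frac{4999}{\sqrt{617 + T{\left(17,4 \right)}}} + \frac{4707}{-4883} = - \frac{4999}{\sqrt{617 + 2}} + \frac{4707}{-4883} = - \frac{4999}{\sqrt{619}} + 4707 \left(- \frac{1}{4883}\right) = - 4999 \frac{\sqrt{619}}{619} - \frac{4707}{4883} = - \frac{4999 \sqrt{619}}{619} - \frac{4707}{4883} = - \frac{4707}{4883} - \frac{4999 \sqrt{619}}{619}$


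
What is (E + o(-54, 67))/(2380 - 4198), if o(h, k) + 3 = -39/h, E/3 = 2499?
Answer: -134905/32724 ≈ -4.1225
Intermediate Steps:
E = 7497 (E = 3*2499 = 7497)
o(h, k) = -3 - 39/h
(E + o(-54, 67))/(2380 - 4198) = (7497 + (-3 - 39/(-54)))/(2380 - 4198) = (7497 + (-3 - 39*(-1/54)))/(-1818) = (7497 + (-3 + 13/18))*(-1/1818) = (7497 - 41/18)*(-1/1818) = (134905/18)*(-1/1818) = -134905/32724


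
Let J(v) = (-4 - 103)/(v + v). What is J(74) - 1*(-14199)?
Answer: 2101345/148 ≈ 14198.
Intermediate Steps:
J(v) = -107/(2*v) (J(v) = -107*1/(2*v) = -107/(2*v))
J(74) - 1*(-14199) = -107/2/74 - 1*(-14199) = -107/2*1/74 + 14199 = -107/148 + 14199 = 2101345/148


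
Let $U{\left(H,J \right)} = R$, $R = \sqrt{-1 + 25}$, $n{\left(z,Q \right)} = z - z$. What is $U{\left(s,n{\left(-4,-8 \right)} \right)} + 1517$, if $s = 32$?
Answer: $1517 + 2 \sqrt{6} \approx 1521.9$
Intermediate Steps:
$n{\left(z,Q \right)} = 0$
$R = 2 \sqrt{6}$ ($R = \sqrt{24} = 2 \sqrt{6} \approx 4.899$)
$U{\left(H,J \right)} = 2 \sqrt{6}$
$U{\left(s,n{\left(-4,-8 \right)} \right)} + 1517 = 2 \sqrt{6} + 1517 = 1517 + 2 \sqrt{6}$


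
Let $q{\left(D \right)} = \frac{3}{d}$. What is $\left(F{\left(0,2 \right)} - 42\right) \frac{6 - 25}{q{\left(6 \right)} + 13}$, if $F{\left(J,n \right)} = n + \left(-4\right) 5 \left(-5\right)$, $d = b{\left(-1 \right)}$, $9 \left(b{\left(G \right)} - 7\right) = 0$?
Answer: $- \frac{3990}{47} \approx -84.894$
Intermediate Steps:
$b{\left(G \right)} = 7$ ($b{\left(G \right)} = 7 + \frac{1}{9} \cdot 0 = 7 + 0 = 7$)
$d = 7$
$q{\left(D \right)} = \frac{3}{7}$
$F{\left(J,n \right)} = 100 + n$ ($F{\left(J,n \right)} = n - -100 = n + 100 = 100 + n$)
$\left(F{\left(0,2 \right)} - 42\right) \frac{6 - 25}{q{\left(6 \right)} + 13} = \left(\left(100 + 2\right) - 42\right) \frac{6 - 25}{\frac{3}{7} + 13} = \left(102 - 42\right) \left(- \frac{19}{\frac{94}{7}}\right) = 60 \left(\left(-19\right) \frac{7}{94}\right) = 60 \left(- \frac{133}{94}\right) = - \frac{3990}{47}$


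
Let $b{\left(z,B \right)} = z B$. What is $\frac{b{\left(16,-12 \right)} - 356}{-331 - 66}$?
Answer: $\frac{548}{397} \approx 1.3804$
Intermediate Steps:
$b{\left(z,B \right)} = B z$
$\frac{b{\left(16,-12 \right)} - 356}{-331 - 66} = \frac{\left(-12\right) 16 - 356}{-331 - 66} = \frac{-192 - 356}{-397} = \left(-548\right) \left(- \frac{1}{397}\right) = \frac{548}{397}$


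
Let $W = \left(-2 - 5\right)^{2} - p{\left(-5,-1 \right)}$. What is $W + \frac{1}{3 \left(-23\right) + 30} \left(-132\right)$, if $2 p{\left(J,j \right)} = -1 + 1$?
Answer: $\frac{681}{13} \approx 52.385$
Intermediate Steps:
$p{\left(J,j \right)} = 0$ ($p{\left(J,j \right)} = \frac{-1 + 1}{2} = \frac{1}{2} \cdot 0 = 0$)
$W = 49$ ($W = \left(-2 - 5\right)^{2} - 0 = \left(-7\right)^{2} + 0 = 49 + 0 = 49$)
$W + \frac{1}{3 \left(-23\right) + 30} \left(-132\right) = 49 + \frac{1}{3 \left(-23\right) + 30} \left(-132\right) = 49 + \frac{1}{-69 + 30} \left(-132\right) = 49 + \frac{1}{-39} \left(-132\right) = 49 - - \frac{44}{13} = 49 + \frac{44}{13} = \frac{681}{13}$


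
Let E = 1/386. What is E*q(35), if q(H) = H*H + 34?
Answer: 1259/386 ≈ 3.2617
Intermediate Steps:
q(H) = 34 + H² (q(H) = H² + 34 = 34 + H²)
E = 1/386 ≈ 0.0025907
E*q(35) = (34 + 35²)/386 = (34 + 1225)/386 = (1/386)*1259 = 1259/386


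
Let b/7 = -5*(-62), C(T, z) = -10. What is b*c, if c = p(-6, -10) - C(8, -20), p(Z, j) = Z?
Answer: 8680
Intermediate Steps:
c = 4 (c = -6 - 1*(-10) = -6 + 10 = 4)
b = 2170 (b = 7*(-5*(-62)) = 7*310 = 2170)
b*c = 2170*4 = 8680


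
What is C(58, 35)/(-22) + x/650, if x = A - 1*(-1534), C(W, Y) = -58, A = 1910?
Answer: 28367/3575 ≈ 7.9348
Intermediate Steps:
x = 3444 (x = 1910 - 1*(-1534) = 1910 + 1534 = 3444)
C(58, 35)/(-22) + x/650 = -58/(-22) + 3444/650 = -58*(-1/22) + 3444*(1/650) = 29/11 + 1722/325 = 28367/3575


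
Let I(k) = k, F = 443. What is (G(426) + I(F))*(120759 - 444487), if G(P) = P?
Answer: -281319632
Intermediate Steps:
(G(426) + I(F))*(120759 - 444487) = (426 + 443)*(120759 - 444487) = 869*(-323728) = -281319632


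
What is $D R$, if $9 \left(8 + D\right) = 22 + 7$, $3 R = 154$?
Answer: $- \frac{6622}{27} \approx -245.26$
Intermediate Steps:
$R = \frac{154}{3}$ ($R = \frac{1}{3} \cdot 154 = \frac{154}{3} \approx 51.333$)
$D = - \frac{43}{9}$ ($D = -8 + \frac{22 + 7}{9} = -8 + \frac{1}{9} \cdot 29 = -8 + \frac{29}{9} = - \frac{43}{9} \approx -4.7778$)
$D R = \left(- \frac{43}{9}\right) \frac{154}{3} = - \frac{6622}{27}$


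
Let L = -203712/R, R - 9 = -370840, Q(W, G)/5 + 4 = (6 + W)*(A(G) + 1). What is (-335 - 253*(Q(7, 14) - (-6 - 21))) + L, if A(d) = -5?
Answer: 23612496806/370831 ≈ 63675.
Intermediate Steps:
Q(W, G) = -140 - 20*W (Q(W, G) = -20 + 5*((6 + W)*(-5 + 1)) = -20 + 5*((6 + W)*(-4)) = -20 + 5*(-24 - 4*W) = -20 + (-120 - 20*W) = -140 - 20*W)
R = -370831 (R = 9 - 370840 = -370831)
L = 203712/370831 (L = -203712/(-370831) = -203712*(-1/370831) = 203712/370831 ≈ 0.54934)
(-335 - 253*(Q(7, 14) - (-6 - 21))) + L = (-335 - 253*((-140 - 20*7) - (-6 - 21))) + 203712/370831 = (-335 - 253*((-140 - 140) - 1*(-27))) + 203712/370831 = (-335 - 253*(-280 + 27)) + 203712/370831 = (-335 - 253*(-253)) + 203712/370831 = (-335 + 64009) + 203712/370831 = 63674 + 203712/370831 = 23612496806/370831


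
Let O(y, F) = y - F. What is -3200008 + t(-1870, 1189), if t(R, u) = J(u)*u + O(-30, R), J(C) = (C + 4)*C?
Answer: 1683370985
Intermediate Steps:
J(C) = C*(4 + C) (J(C) = (4 + C)*C = C*(4 + C))
t(R, u) = -30 - R + u²*(4 + u) (t(R, u) = (u*(4 + u))*u + (-30 - R) = u²*(4 + u) + (-30 - R) = -30 - R + u²*(4 + u))
-3200008 + t(-1870, 1189) = -3200008 + (-30 - 1*(-1870) + 1189²*(4 + 1189)) = -3200008 + (-30 + 1870 + 1413721*1193) = -3200008 + (-30 + 1870 + 1686569153) = -3200008 + 1686570993 = 1683370985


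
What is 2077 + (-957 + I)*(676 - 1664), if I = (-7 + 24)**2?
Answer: 662061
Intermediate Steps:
I = 289 (I = 17**2 = 289)
2077 + (-957 + I)*(676 - 1664) = 2077 + (-957 + 289)*(676 - 1664) = 2077 - 668*(-988) = 2077 + 659984 = 662061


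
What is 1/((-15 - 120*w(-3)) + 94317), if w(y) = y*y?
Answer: 1/93222 ≈ 1.0727e-5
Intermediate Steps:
w(y) = y²
1/((-15 - 120*w(-3)) + 94317) = 1/((-15 - 120*(-3)²) + 94317) = 1/((-15 - 120*9) + 94317) = 1/((-15 - 1080) + 94317) = 1/(-1095 + 94317) = 1/93222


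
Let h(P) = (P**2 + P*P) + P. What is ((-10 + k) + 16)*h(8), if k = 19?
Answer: 3400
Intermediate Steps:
h(P) = P + 2*P**2 (h(P) = (P**2 + P**2) + P = 2*P**2 + P = P + 2*P**2)
((-10 + k) + 16)*h(8) = ((-10 + 19) + 16)*(8*(1 + 2*8)) = (9 + 16)*(8*(1 + 16)) = 25*(8*17) = 25*136 = 3400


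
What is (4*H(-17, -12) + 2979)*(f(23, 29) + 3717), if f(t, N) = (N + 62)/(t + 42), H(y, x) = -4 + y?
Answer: 10764768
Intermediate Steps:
f(t, N) = (62 + N)/(42 + t)
(4*H(-17, -12) + 2979)*(f(23, 29) + 3717) = (4*(-4 - 17) + 2979)*((62 + 29)/(42 + 23) + 3717) = (4*(-21) + 2979)*(91/65 + 3717) = (-84 + 2979)*((1/65)*91 + 3717) = 2895*(7/5 + 3717) = 2895*(18592/5) = 10764768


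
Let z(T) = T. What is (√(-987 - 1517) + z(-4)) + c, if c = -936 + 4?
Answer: -936 + 2*I*√626 ≈ -936.0 + 50.04*I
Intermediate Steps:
c = -932
(√(-987 - 1517) + z(-4)) + c = (√(-987 - 1517) - 4) - 932 = (√(-2504) - 4) - 932 = (2*I*√626 - 4) - 932 = (-4 + 2*I*√626) - 932 = -936 + 2*I*√626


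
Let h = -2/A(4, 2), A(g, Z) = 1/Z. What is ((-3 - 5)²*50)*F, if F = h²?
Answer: 51200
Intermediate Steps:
h = -4 (h = -2/(1/2) = -2/½ = -2*2 = -4)
F = 16 (F = (-4)² = 16)
((-3 - 5)²*50)*F = ((-3 - 5)²*50)*16 = ((-8)²*50)*16 = (64*50)*16 = 3200*16 = 51200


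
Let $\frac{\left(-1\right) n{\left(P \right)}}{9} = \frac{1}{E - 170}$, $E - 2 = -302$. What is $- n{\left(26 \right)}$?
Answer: $- \frac{9}{470} \approx -0.019149$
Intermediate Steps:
$E = -300$ ($E = 2 - 302 = -300$)
$n{\left(P \right)} = \frac{9}{470}$ ($n{\left(P \right)} = - \frac{9}{-300 - 170} = - \frac{9}{-470} = \left(-9\right) \left(- \frac{1}{470}\right) = \frac{9}{470}$)
$- n{\left(26 \right)} = \left(-1\right) \frac{9}{470} = - \frac{9}{470}$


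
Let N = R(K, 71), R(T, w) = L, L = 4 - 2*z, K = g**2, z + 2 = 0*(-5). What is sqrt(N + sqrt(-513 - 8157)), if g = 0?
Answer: sqrt(8 + 17*I*sqrt(30)) ≈ 7.1224 + 6.5367*I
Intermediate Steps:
z = -2 (z = -2 + 0*(-5) = -2 + 0 = -2)
K = 0 (K = 0**2 = 0)
L = 8 (L = 4 - 2*(-2) = 4 + 4 = 8)
R(T, w) = 8
N = 8
sqrt(N + sqrt(-513 - 8157)) = sqrt(8 + sqrt(-513 - 8157)) = sqrt(8 + sqrt(-8670)) = sqrt(8 + 17*I*sqrt(30))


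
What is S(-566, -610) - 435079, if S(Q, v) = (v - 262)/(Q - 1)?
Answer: -246688921/567 ≈ -4.3508e+5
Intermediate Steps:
S(Q, v) = (-262 + v)/(-1 + Q)
S(-566, -610) - 435079 = (-262 - 610)/(-1 - 566) - 435079 = -872/(-567) - 435079 = -1/567*(-872) - 435079 = 872/567 - 435079 = -246688921/567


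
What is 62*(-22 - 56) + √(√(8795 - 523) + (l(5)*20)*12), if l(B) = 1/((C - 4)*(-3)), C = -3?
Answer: -4836 + 2*√(140 + 49*√517)/7 ≈ -4825.9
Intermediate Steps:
l(B) = 1/21 (l(B) = 1/((-3 - 4)*(-3)) = 1/(-7*(-3)) = 1/21)
62*(-22 - 56) + √(√(8795 - 523) + (l(5)*20)*12) = 62*(-22 - 56) + √(√(8795 - 523) + ((1/21)*20)*12) = 62*(-78) + √(√8272 + (20/21)*12) = -4836 + √(4*√517 + 80/7) = -4836 + √(80/7 + 4*√517)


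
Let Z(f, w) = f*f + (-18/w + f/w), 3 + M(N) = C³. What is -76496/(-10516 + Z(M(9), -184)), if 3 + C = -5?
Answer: -14075264/46866989 ≈ -0.30032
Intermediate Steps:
C = -8 (C = -3 - 5 = -8)
M(N) = -515 (M(N) = -3 + (-8)³ = -3 - 512 = -515)
Z(f, w) = f² - 18/w + f/w (Z(f, w) = f² + (-18/w + f/w) = f² - 18/w + f/w)
-76496/(-10516 + Z(M(9), -184)) = -76496/(-10516 + (-18 - 515 - 184*(-515)²)/(-184)) = -76496/(-10516 - (-18 - 515 - 184*265225)/184) = -76496/(-10516 - (-18 - 515 - 48801400)/184) = -76496/(-10516 - 1/184*(-48801933)) = -76496/(-10516 + 48801933/184) = -76496/46866989/184 = -76496*184/46866989 = -14075264/46866989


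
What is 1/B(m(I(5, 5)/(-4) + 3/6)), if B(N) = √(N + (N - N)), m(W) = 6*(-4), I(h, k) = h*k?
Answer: -I*√6/12 ≈ -0.20412*I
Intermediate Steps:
m(W) = -24
B(N) = √N (B(N) = √(N + 0) = √N)
1/B(m(I(5, 5)/(-4) + 3/6)) = 1/(√(-24)) = 1/(2*I*√6) = -I*√6/12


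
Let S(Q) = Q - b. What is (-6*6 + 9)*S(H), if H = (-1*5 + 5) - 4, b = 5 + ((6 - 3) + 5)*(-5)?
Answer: -837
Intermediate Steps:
b = -35 (b = 5 + (3 + 5)*(-5) = 5 + 8*(-5) = 5 - 40 = -35)
H = -4 (H = (-5 + 5) - 4 = 0 - 4 = -4)
S(Q) = 35 + Q (S(Q) = Q - 1*(-35) = Q + 35 = 35 + Q)
(-6*6 + 9)*S(H) = (-6*6 + 9)*(35 - 4) = (-36 + 9)*31 = -27*31 = -837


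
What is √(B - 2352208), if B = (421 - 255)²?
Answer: 22*I*√4803 ≈ 1524.7*I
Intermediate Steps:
B = 27556 (B = 166² = 27556)
√(B - 2352208) = √(27556 - 2352208) = √(-2324652) = 22*I*√4803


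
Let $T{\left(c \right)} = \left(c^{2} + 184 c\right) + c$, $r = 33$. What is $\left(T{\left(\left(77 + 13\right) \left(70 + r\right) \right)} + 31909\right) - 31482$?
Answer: $87648277$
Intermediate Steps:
$T{\left(c \right)} = c^{2} + 185 c$
$\left(T{\left(\left(77 + 13\right) \left(70 + r\right) \right)} + 31909\right) - 31482 = \left(\left(77 + 13\right) \left(70 + 33\right) \left(185 + \left(77 + 13\right) \left(70 + 33\right)\right) + 31909\right) - 31482 = \left(90 \cdot 103 \left(185 + 90 \cdot 103\right) + 31909\right) - 31482 = \left(9270 \left(185 + 9270\right) + 31909\right) - 31482 = \left(9270 \cdot 9455 + 31909\right) - 31482 = \left(87647850 + 31909\right) - 31482 = 87679759 - 31482 = 87648277$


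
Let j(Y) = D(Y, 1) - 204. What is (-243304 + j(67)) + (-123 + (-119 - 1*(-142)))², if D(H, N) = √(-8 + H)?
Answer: -233508 + √59 ≈ -2.3350e+5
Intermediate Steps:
j(Y) = -204 + √(-8 + Y) (j(Y) = √(-8 + Y) - 204 = -204 + √(-8 + Y))
(-243304 + j(67)) + (-123 + (-119 - 1*(-142)))² = (-243304 + (-204 + √(-8 + 67))) + (-123 + (-119 - 1*(-142)))² = (-243304 + (-204 + √59)) + (-123 + (-119 + 142))² = (-243508 + √59) + (-123 + 23)² = (-243508 + √59) + (-100)² = (-243508 + √59) + 10000 = -233508 + √59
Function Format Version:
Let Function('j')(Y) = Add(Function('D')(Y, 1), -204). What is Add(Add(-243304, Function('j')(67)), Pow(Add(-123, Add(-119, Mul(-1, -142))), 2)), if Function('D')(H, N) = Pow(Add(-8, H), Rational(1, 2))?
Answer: Add(-233508, Pow(59, Rational(1, 2))) ≈ -2.3350e+5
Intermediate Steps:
Function('j')(Y) = Add(-204, Pow(Add(-8, Y), Rational(1, 2))) (Function('j')(Y) = Add(Pow(Add(-8, Y), Rational(1, 2)), -204) = Add(-204, Pow(Add(-8, Y), Rational(1, 2))))
Add(Add(-243304, Function('j')(67)), Pow(Add(-123, Add(-119, Mul(-1, -142))), 2)) = Add(Add(-243304, Add(-204, Pow(Add(-8, 67), Rational(1, 2)))), Pow(Add(-123, Add(-119, Mul(-1, -142))), 2)) = Add(Add(-243304, Add(-204, Pow(59, Rational(1, 2)))), Pow(Add(-123, Add(-119, 142)), 2)) = Add(Add(-243508, Pow(59, Rational(1, 2))), Pow(Add(-123, 23), 2)) = Add(Add(-243508, Pow(59, Rational(1, 2))), Pow(-100, 2)) = Add(Add(-243508, Pow(59, Rational(1, 2))), 10000) = Add(-233508, Pow(59, Rational(1, 2)))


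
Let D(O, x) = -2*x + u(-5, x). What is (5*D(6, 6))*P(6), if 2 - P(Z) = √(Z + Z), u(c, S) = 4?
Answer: -80 + 80*√3 ≈ 58.564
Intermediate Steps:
P(Z) = 2 - √2*√Z (P(Z) = 2 - √(Z + Z) = 2 - √(2*Z) = 2 - √2*√Z)
D(O, x) = 4 - 2*x (D(O, x) = -2*x + 4 = 4 - 2*x)
(5*D(6, 6))*P(6) = (5*(4 - 2*6))*(2 - √2*√6) = (5*(4 - 12))*(2 - 2*√3) = (5*(-8))*(2 - 2*√3) = -40*(2 - 2*√3) = -80 + 80*√3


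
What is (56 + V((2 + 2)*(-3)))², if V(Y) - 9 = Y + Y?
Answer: 1681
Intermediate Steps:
V(Y) = 9 + 2*Y (V(Y) = 9 + (Y + Y) = 9 + 2*Y)
(56 + V((2 + 2)*(-3)))² = (56 + (9 + 2*((2 + 2)*(-3))))² = (56 + (9 + 2*(4*(-3))))² = (56 + (9 + 2*(-12)))² = (56 + (9 - 24))² = (56 - 15)² = 41² = 1681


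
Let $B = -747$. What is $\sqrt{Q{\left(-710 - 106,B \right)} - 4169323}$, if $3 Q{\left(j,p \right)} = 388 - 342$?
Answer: $\frac{i \sqrt{37523769}}{3} \approx 2041.9 i$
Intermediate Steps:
$Q{\left(j,p \right)} = \frac{46}{3}$ ($Q{\left(j,p \right)} = \frac{388 - 342}{3} = \frac{1}{3} \cdot 46 = \frac{46}{3}$)
$\sqrt{Q{\left(-710 - 106,B \right)} - 4169323} = \sqrt{\frac{46}{3} - 4169323} = \sqrt{- \frac{12507923}{3}} = \frac{i \sqrt{37523769}}{3}$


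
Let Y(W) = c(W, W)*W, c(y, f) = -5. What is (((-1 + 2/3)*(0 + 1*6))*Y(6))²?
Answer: 3600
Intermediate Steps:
Y(W) = -5*W
(((-1 + 2/3)*(0 + 1*6))*Y(6))² = (((-1 + 2/3)*(0 + 1*6))*(-5*6))² = (((-1 + 2*(⅓))*(0 + 6))*(-30))² = (((-1 + ⅔)*6)*(-30))² = (-⅓*6*(-30))² = (-2*(-30))² = 60² = 3600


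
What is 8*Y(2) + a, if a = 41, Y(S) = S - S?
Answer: 41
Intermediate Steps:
Y(S) = 0
8*Y(2) + a = 8*0 + 41 = 0 + 41 = 41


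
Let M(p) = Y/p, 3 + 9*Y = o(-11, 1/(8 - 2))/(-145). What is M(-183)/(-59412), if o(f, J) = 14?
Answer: -449/14188476780 ≈ -3.1645e-8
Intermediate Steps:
Y = -449/1305 (Y = -⅓ + (14/(-145))/9 = -⅓ + (14*(-1/145))/9 = -⅓ + (⅑)*(-14/145) = -⅓ - 14/1305 = -449/1305 ≈ -0.34406)
M(p) = -449/(1305*p)
M(-183)/(-59412) = -449/1305/(-183)/(-59412) = -449/1305*(-1/183)*(-1/59412) = (449/238815)*(-1/59412) = -449/14188476780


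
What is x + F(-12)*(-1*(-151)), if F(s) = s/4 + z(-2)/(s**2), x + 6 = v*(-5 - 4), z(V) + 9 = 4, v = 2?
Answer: -69443/144 ≈ -482.24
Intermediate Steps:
z(V) = -5 (z(V) = -9 + 4 = -5)
x = -24 (x = -6 + 2*(-5 - 4) = -6 + 2*(-9) = -6 - 18 = -24)
F(s) = -5/s**2 + s/4 (F(s) = s/4 - 5/s**2 = -5/s**2 + s/4)
x + F(-12)*(-1*(-151)) = -24 + (-5/(-12)**2 + (1/4)*(-12))*(-1*(-151)) = -24 + (-5*1/144 - 3)*151 = -24 + (-5/144 - 3)*151 = -24 - 437/144*151 = -24 - 65987/144 = -69443/144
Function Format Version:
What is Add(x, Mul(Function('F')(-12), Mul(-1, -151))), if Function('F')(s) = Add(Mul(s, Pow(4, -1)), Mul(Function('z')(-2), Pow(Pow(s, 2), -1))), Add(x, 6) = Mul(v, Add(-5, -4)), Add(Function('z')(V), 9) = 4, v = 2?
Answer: Rational(-69443, 144) ≈ -482.24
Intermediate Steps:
Function('z')(V) = -5 (Function('z')(V) = Add(-9, 4) = -5)
x = -24 (x = Add(-6, Mul(2, Add(-5, -4))) = Add(-6, Mul(2, -9)) = Add(-6, -18) = -24)
Function('F')(s) = Add(Mul(-5, Pow(s, -2)), Mul(Rational(1, 4), s)) (Function('F')(s) = Add(Mul(s, Pow(4, -1)), Mul(-5, Pow(Pow(s, 2), -1))) = Add(Mul(s, Rational(1, 4)), Mul(-5, Pow(s, -2))) = Add(Mul(Rational(1, 4), s), Mul(-5, Pow(s, -2))) = Add(Mul(-5, Pow(s, -2)), Mul(Rational(1, 4), s)))
Add(x, Mul(Function('F')(-12), Mul(-1, -151))) = Add(-24, Mul(Add(Mul(-5, Pow(-12, -2)), Mul(Rational(1, 4), -12)), Mul(-1, -151))) = Add(-24, Mul(Add(Mul(-5, Rational(1, 144)), -3), 151)) = Add(-24, Mul(Add(Rational(-5, 144), -3), 151)) = Add(-24, Mul(Rational(-437, 144), 151)) = Add(-24, Rational(-65987, 144)) = Rational(-69443, 144)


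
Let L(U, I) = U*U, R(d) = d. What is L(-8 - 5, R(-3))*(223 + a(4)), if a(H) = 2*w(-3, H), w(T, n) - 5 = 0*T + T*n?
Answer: 35321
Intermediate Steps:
w(T, n) = 5 + T*n (w(T, n) = 5 + (0*T + T*n) = 5 + (0 + T*n) = 5 + T*n)
a(H) = 10 - 6*H (a(H) = 2*(5 - 3*H) = 10 - 6*H)
L(U, I) = U²
L(-8 - 5, R(-3))*(223 + a(4)) = (-8 - 5)²*(223 + (10 - 6*4)) = (-13)²*(223 + (10 - 24)) = 169*(223 - 14) = 169*209 = 35321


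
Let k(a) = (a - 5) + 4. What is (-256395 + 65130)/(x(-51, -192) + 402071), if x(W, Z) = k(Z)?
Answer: -191265/401878 ≈ -0.47593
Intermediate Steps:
k(a) = -1 + a (k(a) = (-5 + a) + 4 = -1 + a)
x(W, Z) = -1 + Z
(-256395 + 65130)/(x(-51, -192) + 402071) = (-256395 + 65130)/((-1 - 192) + 402071) = -191265/(-193 + 402071) = -191265/401878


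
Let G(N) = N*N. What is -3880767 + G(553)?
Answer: -3574958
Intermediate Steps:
G(N) = N²
-3880767 + G(553) = -3880767 + 553² = -3880767 + 305809 = -3574958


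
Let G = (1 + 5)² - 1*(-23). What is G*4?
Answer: 236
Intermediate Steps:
G = 59 (G = 6² + 23 = 36 + 23 = 59)
G*4 = 59*4 = 236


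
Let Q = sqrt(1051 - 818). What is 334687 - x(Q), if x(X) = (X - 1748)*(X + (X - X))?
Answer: 334454 + 1748*sqrt(233) ≈ 3.6114e+5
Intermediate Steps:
Q = sqrt(233) ≈ 15.264
x(X) = X*(-1748 + X) (x(X) = (-1748 + X)*(X + 0) = (-1748 + X)*X = X*(-1748 + X))
334687 - x(Q) = 334687 - sqrt(233)*(-1748 + sqrt(233))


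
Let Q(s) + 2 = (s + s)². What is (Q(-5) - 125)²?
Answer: 729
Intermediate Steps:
Q(s) = -2 + 4*s² (Q(s) = -2 + (s + s)² = -2 + (2*s)² = -2 + 4*s²)
(Q(-5) - 125)² = ((-2 + 4*(-5)²) - 125)² = ((-2 + 4*25) - 125)² = ((-2 + 100) - 125)² = (98 - 125)² = (-27)² = 729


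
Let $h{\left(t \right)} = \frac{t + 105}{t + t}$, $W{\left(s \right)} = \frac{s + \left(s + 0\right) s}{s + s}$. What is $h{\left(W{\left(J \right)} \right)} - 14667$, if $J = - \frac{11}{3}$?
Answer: $- \frac{117647}{8} \approx -14706.0$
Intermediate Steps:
$J = - \frac{11}{3}$ ($J = \left(-11\right) \frac{1}{3} = - \frac{11}{3} \approx -3.6667$)
$W{\left(s \right)} = \frac{s + s^{2}}{2 s}$ ($W{\left(s \right)} = \frac{s + s s}{2 s} = \left(s + s^{2}\right) \frac{1}{2 s} = \frac{s + s^{2}}{2 s}$)
$h{\left(t \right)} = \frac{105 + t}{2 t}$
$h{\left(W{\left(J \right)} \right)} - 14667 = \frac{105 + \left(\frac{1}{2} + \frac{1}{2} \left(- \frac{11}{3}\right)\right)}{2 \left(\frac{1}{2} + \frac{1}{2} \left(- \frac{11}{3}\right)\right)} - 14667 = \frac{105 + \left(\frac{1}{2} - \frac{11}{6}\right)}{2 \left(\frac{1}{2} - \frac{11}{6}\right)} - 14667 = \frac{105 - \frac{4}{3}}{2 \left(- \frac{4}{3}\right)} - 14667 = \frac{1}{2} \left(- \frac{3}{4}\right) \frac{311}{3} - 14667 = - \frac{311}{8} - 14667 = - \frac{117647}{8}$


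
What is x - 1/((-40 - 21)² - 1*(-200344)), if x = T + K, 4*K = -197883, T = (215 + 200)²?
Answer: 100199384101/816260 ≈ 1.2275e+5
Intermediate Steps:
T = 172225 (T = 415² = 172225)
K = -197883/4 (K = (¼)*(-197883) = -197883/4 ≈ -49471.)
x = 491017/4 (x = 172225 - 197883/4 = 491017/4 ≈ 1.2275e+5)
x - 1/((-40 - 21)² - 1*(-200344)) = 491017/4 - 1/((-40 - 21)² - 1*(-200344)) = 491017/4 - 1/((-61)² + 200344) = 491017/4 - 1/(3721 + 200344) = 491017/4 - 1/204065 = 100199384101/816260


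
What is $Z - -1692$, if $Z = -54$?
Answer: $1638$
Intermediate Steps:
$Z - -1692 = -54 - -1692 = -54 + 1692 = 1638$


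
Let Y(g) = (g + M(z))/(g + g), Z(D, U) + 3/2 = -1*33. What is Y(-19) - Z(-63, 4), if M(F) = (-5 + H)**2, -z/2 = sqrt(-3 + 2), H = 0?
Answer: 1305/38 ≈ 34.342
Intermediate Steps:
z = -2*I (z = -2*sqrt(-3 + 2) = -2*I ≈ -2.0*I)
M(F) = 25 (M(F) = (-5 + 0)**2 = (-5)**2 = 25)
Z(D, U) = -69/2 (Z(D, U) = -3/2 - 1*33 = -3/2 - 33 = -69/2)
Y(g) = (25 + g)/(2*g) (Y(g) = (g + 25)/(g + g) = (25 + g)/((2*g)) = (25 + g)*(1/(2*g)) = (25 + g)/(2*g))
Y(-19) - Z(-63, 4) = (1/2)*(25 - 19)/(-19) - 1*(-69/2) = (1/2)*(-1/19)*6 + 69/2 = -3/19 + 69/2 = 1305/38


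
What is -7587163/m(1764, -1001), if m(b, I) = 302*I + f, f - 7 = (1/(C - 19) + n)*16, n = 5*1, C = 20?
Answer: 7587163/302199 ≈ 25.107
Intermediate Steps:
n = 5
f = 103 (f = 7 + (1/(20 - 19) + 5)*16 = 7 + (1/1 + 5)*16 = 7 + (1 + 5)*16 = 7 + 6*16 = 7 + 96 = 103)
m(b, I) = 103 + 302*I (m(b, I) = 302*I + 103 = 103 + 302*I)
-7587163/m(1764, -1001) = -7587163/(103 + 302*(-1001)) = -7587163/(103 - 302302) = -7587163/(-302199) = -7587163*(-1/302199) = 7587163/302199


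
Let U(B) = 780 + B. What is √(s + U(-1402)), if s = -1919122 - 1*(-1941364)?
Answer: 2*√5405 ≈ 147.04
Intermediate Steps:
s = 22242 (s = -1919122 + 1941364 = 22242)
√(s + U(-1402)) = √(22242 + (780 - 1402)) = √(22242 - 622) = √21620 = 2*√5405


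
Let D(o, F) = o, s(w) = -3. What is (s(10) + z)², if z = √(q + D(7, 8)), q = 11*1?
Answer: 27 - 18*√2 ≈ 1.5442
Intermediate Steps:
q = 11
z = 3*√2 (z = √(11 + 7) = √18 = 3*√2 ≈ 4.2426)
(s(10) + z)² = (-3 + 3*√2)²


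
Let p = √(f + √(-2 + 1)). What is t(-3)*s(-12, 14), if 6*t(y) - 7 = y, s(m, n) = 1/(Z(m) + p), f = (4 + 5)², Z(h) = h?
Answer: -2/(3*(12 - √(81 + I))) ≈ -0.22216 - 0.0041142*I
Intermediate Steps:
f = 81 (f = 9² = 81)
p = √(81 + I) (p = √(81 + √(-2 + 1)) = √(81 + √(-1)) = √(81 + I) ≈ 9.0002 + 0.05555*I)
s(m, n) = 1/(m + √(81 + I))
t(y) = 7/6 + y/6
t(-3)*s(-12, 14) = (7/6 + (⅙)*(-3))/(-12 + √(81 + I)) = (7/6 - ½)/(-12 + √(81 + I)) = 2/(3*(-12 + √(81 + I)))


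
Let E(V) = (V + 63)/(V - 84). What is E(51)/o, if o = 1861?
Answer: -38/20471 ≈ -0.0018563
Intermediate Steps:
E(V) = (63 + V)/(-84 + V)
E(51)/o = ((63 + 51)/(-84 + 51))/1861 = (114/(-33))*(1/1861) = -1/33*114*(1/1861) = -38/11*1/1861 = -38/20471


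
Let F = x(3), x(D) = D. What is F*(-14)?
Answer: -42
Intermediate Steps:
F = 3
F*(-14) = 3*(-14) = -42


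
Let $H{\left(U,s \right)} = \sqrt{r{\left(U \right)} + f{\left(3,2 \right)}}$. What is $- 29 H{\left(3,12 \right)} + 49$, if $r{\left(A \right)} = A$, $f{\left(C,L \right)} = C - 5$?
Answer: $20$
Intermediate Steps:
$f{\left(C,L \right)} = -5 + C$
$H{\left(U,s \right)} = \sqrt{-2 + U}$ ($H{\left(U,s \right)} = \sqrt{U + \left(-5 + 3\right)} = \sqrt{U - 2} = \sqrt{-2 + U}$)
$- 29 H{\left(3,12 \right)} + 49 = - 29 \sqrt{-2 + 3} + 49 = - 29 \sqrt{1} + 49 = \left(-29\right) 1 + 49 = -29 + 49 = 20$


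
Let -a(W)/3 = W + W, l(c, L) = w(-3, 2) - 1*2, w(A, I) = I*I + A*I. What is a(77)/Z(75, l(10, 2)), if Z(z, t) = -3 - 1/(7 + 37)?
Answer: 2904/19 ≈ 152.84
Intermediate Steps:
w(A, I) = I² + A*I
l(c, L) = -4 (l(c, L) = 2*(-3 + 2) - 1*2 = 2*(-1) - 2 = -2 - 2 = -4)
Z(z, t) = -133/44 (Z(z, t) = -3 - 1/44 = -133/44)
a(W) = -6*W (a(W) = -3*(W + W) = -6*W)
a(77)/Z(75, l(10, 2)) = (-6*77)/(-133/44) = -462*(-44/133) = 2904/19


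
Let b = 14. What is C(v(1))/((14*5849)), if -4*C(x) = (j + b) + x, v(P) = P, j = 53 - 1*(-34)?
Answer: -51/163772 ≈ -0.00031141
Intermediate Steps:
j = 87 (j = 53 + 34 = 87)
C(x) = -101/4 - x/4 (C(x) = -((87 + 14) + x)/4 = -(101 + x)/4 = -101/4 - x/4)
C(v(1))/((14*5849)) = (-101/4 - 1/4*1)/((14*5849)) = (-101/4 - 1/4)/81886 = -51/2*1/81886 = -51/163772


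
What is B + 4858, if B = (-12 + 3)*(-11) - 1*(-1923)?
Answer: 6880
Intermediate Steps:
B = 2022 (B = -9*(-11) + 1923 = 99 + 1923 = 2022)
B + 4858 = 2022 + 4858 = 6880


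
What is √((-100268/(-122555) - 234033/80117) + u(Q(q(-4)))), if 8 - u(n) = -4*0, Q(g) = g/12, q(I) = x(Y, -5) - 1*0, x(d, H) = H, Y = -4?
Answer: 9*√7018721700483198335/9818738935 ≈ 2.4284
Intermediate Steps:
q(I) = -5 (q(I) = -5 - 1*0 = -5 + 0 = -5)
Q(g) = g/12 (Q(g) = g*(1/12) = g/12)
u(n) = 8 (u(n) = 8 - (-4)*0 = 8 - 1*0 = 8 + 0 = 8)
√((-100268/(-122555) - 234033/80117) + u(Q(q(-4)))) = √((-100268/(-122555) - 234033/80117) + 8) = √((-100268*(-1/122555) - 234033*1/80117) + 8) = √((100268/122555 - 234033/80117) + 8) = √(-20648742959/9818738935 + 8) = √(57901168521/9818738935) = 9*√7018721700483198335/9818738935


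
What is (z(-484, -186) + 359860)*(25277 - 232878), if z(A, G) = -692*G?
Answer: -101428035772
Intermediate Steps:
(z(-484, -186) + 359860)*(25277 - 232878) = (-692*(-186) + 359860)*(25277 - 232878) = (128712 + 359860)*(-207601) = 488572*(-207601) = -101428035772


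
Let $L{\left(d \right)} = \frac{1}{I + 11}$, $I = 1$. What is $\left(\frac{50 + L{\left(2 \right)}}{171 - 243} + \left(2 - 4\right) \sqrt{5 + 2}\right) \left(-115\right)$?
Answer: $\frac{69115}{864} + 230 \sqrt{7} \approx 688.52$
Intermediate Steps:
$L{\left(d \right)} = \frac{1}{12}$ ($L{\left(d \right)} = \frac{1}{1 + 11} = \frac{1}{12}$)
$\left(\frac{50 + L{\left(2 \right)}}{171 - 243} + \left(2 - 4\right) \sqrt{5 + 2}\right) \left(-115\right) = \left(\frac{50 + \frac{1}{12}}{171 - 243} + \left(2 - 4\right) \sqrt{5 + 2}\right) \left(-115\right) = \left(\frac{601}{12 \left(-72\right)} - 2 \sqrt{7}\right) \left(-115\right) = \left(\frac{601}{12} \left(- \frac{1}{72}\right) - 2 \sqrt{7}\right) \left(-115\right) = \left(- \frac{601}{864} - 2 \sqrt{7}\right) \left(-115\right) = \frac{69115}{864} + 230 \sqrt{7}$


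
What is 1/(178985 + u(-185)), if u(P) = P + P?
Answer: 1/178615 ≈ 5.5986e-6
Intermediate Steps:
u(P) = 2*P
1/(178985 + u(-185)) = 1/(178985 + 2*(-185)) = 1/(178985 - 370) = 1/178615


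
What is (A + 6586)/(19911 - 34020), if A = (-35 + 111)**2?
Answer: -12362/14109 ≈ -0.87618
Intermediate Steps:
A = 5776 (A = 76**2 = 5776)
(A + 6586)/(19911 - 34020) = (5776 + 6586)/(19911 - 34020) = 12362/(-14109) = 12362*(-1/14109) = -12362/14109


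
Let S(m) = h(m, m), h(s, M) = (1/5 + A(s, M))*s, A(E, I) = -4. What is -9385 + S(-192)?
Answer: -43277/5 ≈ -8655.4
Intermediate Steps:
h(s, M) = -19*s/5 (h(s, M) = (1/5 - 4)*s = -19*s/5)
S(m) = -19*m/5
-9385 + S(-192) = -9385 - 19/5*(-192) = -9385 + 3648/5 = -43277/5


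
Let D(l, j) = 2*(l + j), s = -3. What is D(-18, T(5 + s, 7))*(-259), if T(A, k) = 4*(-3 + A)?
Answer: 11396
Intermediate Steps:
T(A, k) = -12 + 4*A
D(l, j) = 2*j + 2*l (D(l, j) = 2*(j + l) = 2*j + 2*l)
D(-18, T(5 + s, 7))*(-259) = (2*(-12 + 4*(5 - 3)) + 2*(-18))*(-259) = (2*(-12 + 4*2) - 36)*(-259) = (2*(-12 + 8) - 36)*(-259) = (2*(-4) - 36)*(-259) = (-8 - 36)*(-259) = -44*(-259) = 11396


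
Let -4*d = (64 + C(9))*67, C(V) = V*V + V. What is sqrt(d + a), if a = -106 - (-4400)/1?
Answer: 3*sqrt(762)/2 ≈ 41.406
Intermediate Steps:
C(V) = V + V**2 (C(V) = V**2 + V = V + V**2)
d = -5159/2 (d = -(64 + 9*(1 + 9))*67/4 = -(64 + 9*10)*67/4 = -(64 + 90)*67/4 = -77*67/2 = -1/4*10318 = -5159/2 ≈ -2579.5)
a = 4294 (a = -106 - (-4400) = -106 - 55*(-80) = -106 + 4400 = 4294)
sqrt(d + a) = sqrt(-5159/2 + 4294) = sqrt(3429/2) = 3*sqrt(762)/2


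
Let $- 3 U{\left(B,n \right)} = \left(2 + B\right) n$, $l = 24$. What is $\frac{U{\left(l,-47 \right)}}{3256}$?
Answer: $\frac{611}{4884} \approx 0.1251$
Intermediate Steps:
$U{\left(B,n \right)} = - \frac{n \left(2 + B\right)}{3}$ ($U{\left(B,n \right)} = - \frac{\left(2 + B\right) n}{3} = - \frac{n \left(2 + B\right)}{3}$)
$\frac{U{\left(l,-47 \right)}}{3256} = \frac{\left(- \frac{1}{3}\right) \left(-47\right) \left(2 + 24\right)}{3256} = \left(- \frac{1}{3}\right) \left(-47\right) 26 \cdot \frac{1}{3256} = \frac{1222}{3} \cdot \frac{1}{3256} = \frac{611}{4884}$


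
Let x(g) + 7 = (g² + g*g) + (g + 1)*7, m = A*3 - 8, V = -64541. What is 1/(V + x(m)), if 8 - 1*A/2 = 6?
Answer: -1/64481 ≈ -1.5508e-5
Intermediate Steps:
A = 4 (A = 16 - 2*6 = 16 - 12 = 4)
m = 4 (m = 4*3 - 8 = 12 - 8 = 4)
x(g) = 2*g² + 7*g (x(g) = -7 + ((g² + g*g) + (g + 1)*7) = -7 + ((g² + g²) + (1 + g)*7) = -7 + (2*g² + (7 + 7*g)) = -7 + (7 + 2*g² + 7*g) = 2*g² + 7*g)
1/(V + x(m)) = 1/(-64541 + 4*(7 + 2*4)) = 1/(-64541 + 4*(7 + 8)) = 1/(-64541 + 4*15) = 1/(-64541 + 60) = 1/(-64481) = -1/64481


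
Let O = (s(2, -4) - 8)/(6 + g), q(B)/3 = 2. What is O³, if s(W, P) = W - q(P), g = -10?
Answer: 27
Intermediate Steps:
q(B) = 6 (q(B) = 3*2 = 6)
s(W, P) = -6 + W (s(W, P) = W - 1*6 = W - 6 = -6 + W)
O = 3 (O = ((-6 + 2) - 8)/(6 - 10) = (-4 - 8)/(-4) = -12*(-¼) = 3)
O³ = 3³ = 27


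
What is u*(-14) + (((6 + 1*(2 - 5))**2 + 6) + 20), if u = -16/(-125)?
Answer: 4151/125 ≈ 33.208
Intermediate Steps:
u = 16/125 (u = -16*(-1/125) = 16/125 ≈ 0.12800)
u*(-14) + (((6 + 1*(2 - 5))**2 + 6) + 20) = (16/125)*(-14) + (((6 + 1*(2 - 5))**2 + 6) + 20) = -224/125 + (((6 + 1*(-3))**2 + 6) + 20) = -224/125 + (((6 - 3)**2 + 6) + 20) = -224/125 + ((3**2 + 6) + 20) = -224/125 + ((9 + 6) + 20) = -224/125 + (15 + 20) = -224/125 + 35 = 4151/125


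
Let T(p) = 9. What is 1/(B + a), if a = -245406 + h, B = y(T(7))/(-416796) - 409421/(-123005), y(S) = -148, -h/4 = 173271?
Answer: -12816997995/12028581782517586 ≈ -1.0655e-6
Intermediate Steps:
h = -693084 (h = -4*173271 = -693084)
B = 42665809964/12816997995 (B = -148/(-416796) - 409421/(-123005) = -148*(-1/416796) - 409421*(-1/123005) = 37/104199 + 409421/123005 = 42665809964/12816997995 ≈ 3.3288)
a = -938490 (a = -245406 - 693084 = -938490)
1/(B + a) = 1/(42665809964/12816997995 - 938490) = 1/(-12028581782517586/12816997995) = -12816997995/12028581782517586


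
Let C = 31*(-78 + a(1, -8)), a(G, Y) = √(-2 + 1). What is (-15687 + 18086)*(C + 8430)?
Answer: 14422788 + 74369*I ≈ 1.4423e+7 + 74369.0*I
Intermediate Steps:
a(G, Y) = I (a(G, Y) = √(-1) = I)
C = -2418 + 31*I (C = 31*(-78 + I) = -2418 + 31*I ≈ -2418.0 + 31.0*I)
(-15687 + 18086)*(C + 8430) = (-15687 + 18086)*((-2418 + 31*I) + 8430) = 2399*(6012 + 31*I) = 14422788 + 74369*I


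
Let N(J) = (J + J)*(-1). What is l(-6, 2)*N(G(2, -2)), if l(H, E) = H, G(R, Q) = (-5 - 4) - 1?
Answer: -120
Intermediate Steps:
G(R, Q) = -10 (G(R, Q) = -9 - 1 = -10)
N(J) = -2*J (N(J) = (2*J)*(-1) = -2*J)
l(-6, 2)*N(G(2, -2)) = -(-12)*(-10) = -6*20 = -120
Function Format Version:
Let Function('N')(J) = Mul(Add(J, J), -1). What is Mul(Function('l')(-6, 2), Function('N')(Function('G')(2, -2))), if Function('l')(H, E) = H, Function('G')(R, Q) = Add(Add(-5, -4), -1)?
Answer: -120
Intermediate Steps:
Function('G')(R, Q) = -10 (Function('G')(R, Q) = Add(-9, -1) = -10)
Function('N')(J) = Mul(-2, J) (Function('N')(J) = Mul(Mul(2, J), -1) = Mul(-2, J))
Mul(Function('l')(-6, 2), Function('N')(Function('G')(2, -2))) = Mul(-6, Mul(-2, -10)) = Mul(-6, 20) = -120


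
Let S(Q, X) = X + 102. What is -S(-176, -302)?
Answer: 200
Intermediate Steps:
S(Q, X) = 102 + X
-S(-176, -302) = -(102 - 302) = -1*(-200) = 200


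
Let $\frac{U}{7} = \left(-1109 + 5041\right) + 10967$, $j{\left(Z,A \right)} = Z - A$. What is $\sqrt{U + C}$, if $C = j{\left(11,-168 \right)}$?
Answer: $6 \sqrt{2902} \approx 323.22$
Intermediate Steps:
$C = 179$ ($C = 11 - -168 = 11 + 168 = 179$)
$U = 104293$ ($U = 7 \left(\left(-1109 + 5041\right) + 10967\right) = 7 \left(3932 + 10967\right) = 7 \cdot 14899 = 104293$)
$\sqrt{U + C} = \sqrt{104293 + 179} = \sqrt{104472} = 6 \sqrt{2902}$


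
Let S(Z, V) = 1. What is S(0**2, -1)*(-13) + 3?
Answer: -10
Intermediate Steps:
S(0**2, -1)*(-13) + 3 = 1*(-13) + 3 = -13 + 3 = -10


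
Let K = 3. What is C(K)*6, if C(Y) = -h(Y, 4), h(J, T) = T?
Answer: -24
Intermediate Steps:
C(Y) = -4 (C(Y) = -1*4 = -4)
C(K)*6 = -4*6 = -24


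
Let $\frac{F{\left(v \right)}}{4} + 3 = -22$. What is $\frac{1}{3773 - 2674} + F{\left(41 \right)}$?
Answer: $- \frac{109899}{1099} \approx -99.999$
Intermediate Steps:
$F{\left(v \right)} = -100$ ($F{\left(v \right)} = -12 + 4 \left(-22\right) = -12 - 88 = -100$)
$\frac{1}{3773 - 2674} + F{\left(41 \right)} = \frac{1}{3773 - 2674} - 100 = \frac{1}{1099} - 100 = - \frac{109899}{1099}$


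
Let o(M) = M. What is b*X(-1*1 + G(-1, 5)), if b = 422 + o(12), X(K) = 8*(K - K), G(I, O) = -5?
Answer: 0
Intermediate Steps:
X(K) = 0 (X(K) = 8*0 = 0)
b = 434 (b = 422 + 12 = 434)
b*X(-1*1 + G(-1, 5)) = 434*0 = 0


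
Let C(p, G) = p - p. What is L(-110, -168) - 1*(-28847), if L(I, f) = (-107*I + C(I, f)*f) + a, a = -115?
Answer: 40502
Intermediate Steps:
C(p, G) = 0
L(I, f) = -115 - 107*I (L(I, f) = (-107*I + 0*f) - 115 = (-107*I + 0) - 115 = -107*I - 115 = -115 - 107*I)
L(-110, -168) - 1*(-28847) = (-115 - 107*(-110)) - 1*(-28847) = (-115 + 11770) + 28847 = 11655 + 28847 = 40502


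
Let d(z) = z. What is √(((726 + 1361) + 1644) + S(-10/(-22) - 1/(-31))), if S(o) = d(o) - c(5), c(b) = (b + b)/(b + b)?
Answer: 12*√3012394/341 ≈ 61.078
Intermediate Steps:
c(b) = 1 (c(b) = (2*b)/((2*b)) = (2*b)*(1/(2*b)) = 1)
S(o) = -1 + o (S(o) = o - 1*1 = o - 1 = -1 + o)
√(((726 + 1361) + 1644) + S(-10/(-22) - 1/(-31))) = √(((726 + 1361) + 1644) + (-1 + (-10/(-22) - 1/(-31)))) = √((2087 + 1644) + (-1 + (-10*(-1/22) - 1*(-1/31)))) = √(3731 + (-1 + (5/11 + 1/31))) = √(3731 + (-1 + 166/341)) = √(3731 - 175/341) = √(1272096/341) = 12*√3012394/341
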